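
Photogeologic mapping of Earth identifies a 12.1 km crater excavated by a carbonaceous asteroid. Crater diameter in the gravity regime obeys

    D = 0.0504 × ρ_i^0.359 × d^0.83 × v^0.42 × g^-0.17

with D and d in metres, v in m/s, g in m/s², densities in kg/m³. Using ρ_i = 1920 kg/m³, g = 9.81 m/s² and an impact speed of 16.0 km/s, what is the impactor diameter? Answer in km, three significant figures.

Rearranging for d: d = [D / (0.0504 · 1920^0.359 · 16000^0.42 · 9.81^-0.17)]^(1/0.83).
D = 12100 m.
1920^0.359 = 15.09
16000^0.42 = 58.31
9.81^-0.17 = 0.6783
Denominator = 0.0504 × 15.09 × 58.31 × 0.6783 = 30.08
D / 30.08 = 12100 / 30.08 = 402.3
d = 402.3^(1/0.83) = 402.3^1.2048 = 1374 m

d ≈ 1.37 km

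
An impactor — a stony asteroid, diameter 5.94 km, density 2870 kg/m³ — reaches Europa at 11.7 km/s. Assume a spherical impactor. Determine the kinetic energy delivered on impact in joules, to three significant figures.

d = 5940 m; v = 11700 m/s.
Mass m = (π/6) ρ d³ = (π/6) × 2870 × (5940)³ = 3.149 × 10^14 kg
E = ½ m v² = 0.5 × 3.149 × 10^14 × (11700)² = 2.155 × 10^22 J

E ≈ 2.16 × 10^22 J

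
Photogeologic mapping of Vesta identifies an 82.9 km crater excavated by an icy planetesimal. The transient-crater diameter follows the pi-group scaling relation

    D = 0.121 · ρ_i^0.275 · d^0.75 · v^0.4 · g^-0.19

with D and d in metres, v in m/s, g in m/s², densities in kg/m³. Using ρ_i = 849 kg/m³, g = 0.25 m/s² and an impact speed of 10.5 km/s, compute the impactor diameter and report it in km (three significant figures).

d ≈ 25.7 km

Rearranging for d: d = [D / (0.121 · 849^0.275 · 10500^0.4 · 0.25^-0.19)]^(1/0.75).
D = 82900 m.
849^0.275 = 6.389
10500^0.4 = 40.60
0.25^-0.19 = 1.301
Denominator = 0.121 × 6.389 × 40.60 × 1.301 = 40.83
D / 40.83 = 82900 / 40.83 = 2030
d = 2030^(1/0.75) = 2030^1.3333 = 25697 m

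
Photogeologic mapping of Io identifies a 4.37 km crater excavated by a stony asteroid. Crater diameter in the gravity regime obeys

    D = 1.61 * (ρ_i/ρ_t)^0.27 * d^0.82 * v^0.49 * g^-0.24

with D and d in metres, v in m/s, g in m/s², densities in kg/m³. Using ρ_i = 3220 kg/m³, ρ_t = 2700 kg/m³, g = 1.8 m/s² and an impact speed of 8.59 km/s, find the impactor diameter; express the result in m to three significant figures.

Rearranging for d: d = [D / (1.61 · (3220/2700)^0.27 · 8590^0.49 · 1.8^-0.24)]^(1/0.82).
D = 4370 m.
(3220/2700)^0.27 = 1.049
8590^0.49 = 84.66
1.8^-0.24 = 0.8684
Denominator = 1.61 × 1.049 × 84.66 × 0.8684 = 124.2
D / 124.2 = 4370 / 124.2 = 35.19
d = 35.19^(1/0.82) = 35.19^1.2195 = 76.89 m

d ≈ 76.9 m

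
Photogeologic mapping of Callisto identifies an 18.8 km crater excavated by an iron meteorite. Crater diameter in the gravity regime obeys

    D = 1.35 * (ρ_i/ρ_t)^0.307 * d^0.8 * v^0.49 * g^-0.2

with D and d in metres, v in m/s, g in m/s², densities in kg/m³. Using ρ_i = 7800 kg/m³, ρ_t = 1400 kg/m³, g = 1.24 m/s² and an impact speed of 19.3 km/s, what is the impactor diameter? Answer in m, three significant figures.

d ≈ 196 m

Rearranging for d: d = [D / (1.35 · (7800/1400)^0.307 · 19300^0.49 · 1.24^-0.2)]^(1/0.8).
D = 18800 m.
(7800/1400)^0.307 = 1.694
19300^0.49 = 125.9
1.24^-0.2 = 0.9579
Denominator = 1.35 × 1.694 × 125.9 × 0.9579 = 275.8
D / 275.8 = 18800 / 275.8 = 68.17
d = 68.17^(1/0.8) = 68.17^1.25 = 195.9 m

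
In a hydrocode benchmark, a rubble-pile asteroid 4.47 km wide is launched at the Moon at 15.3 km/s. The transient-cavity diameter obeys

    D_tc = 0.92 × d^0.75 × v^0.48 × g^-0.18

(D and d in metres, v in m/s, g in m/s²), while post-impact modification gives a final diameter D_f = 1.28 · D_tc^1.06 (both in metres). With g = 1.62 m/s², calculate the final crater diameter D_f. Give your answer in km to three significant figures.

In SI: d = 4470 m, v = 15300 m/s.
d^0.75 = 4470^0.75 = 546.7
v^0.48 = 15300^0.48 = 102.0
g^-0.18 = 1.62^-0.18 = 0.9168
D_tc = 0.92 × 546.7 × 102.0 × 0.9168 = 47030 m
D_f = 1.28 × (47030)^1.06 = 1.148 × 10^5 m
     = 114.8 km

D_f ≈ 115 km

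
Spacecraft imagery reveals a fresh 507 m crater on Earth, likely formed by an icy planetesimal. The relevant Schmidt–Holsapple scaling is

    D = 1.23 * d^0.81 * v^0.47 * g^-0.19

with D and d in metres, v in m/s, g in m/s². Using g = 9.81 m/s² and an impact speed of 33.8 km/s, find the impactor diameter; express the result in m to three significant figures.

Rearranging for d: d = [D / (1.23 · 33800^0.47 · 9.81^-0.19)]^(1/0.81).
33800^0.47 = 134.5
9.81^-0.19 = 0.6480
Denominator = 1.23 × 134.5 × 0.6480 = 107.2
D / 107.2 = 507 / 107.2 = 4.729
d = 4.729^(1/0.81) = 4.729^1.2346 = 6.809 m

d ≈ 6.81 m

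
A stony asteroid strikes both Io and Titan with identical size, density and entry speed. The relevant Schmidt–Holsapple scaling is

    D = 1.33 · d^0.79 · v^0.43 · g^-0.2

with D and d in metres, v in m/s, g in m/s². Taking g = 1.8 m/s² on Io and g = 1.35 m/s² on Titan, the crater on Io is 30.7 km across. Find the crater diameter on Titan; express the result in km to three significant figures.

D ≈ 32.5 km

All impactor-dependent factors cancel in the ratio, leaving D_Titan/D_Io = (g_Titan/g_Io)^-0.2.
(1.35/1.8)^-0.2 = 0.7500^-0.2 = 1.059
D_Titan = 1.059 × 30.7 km = 32.5 km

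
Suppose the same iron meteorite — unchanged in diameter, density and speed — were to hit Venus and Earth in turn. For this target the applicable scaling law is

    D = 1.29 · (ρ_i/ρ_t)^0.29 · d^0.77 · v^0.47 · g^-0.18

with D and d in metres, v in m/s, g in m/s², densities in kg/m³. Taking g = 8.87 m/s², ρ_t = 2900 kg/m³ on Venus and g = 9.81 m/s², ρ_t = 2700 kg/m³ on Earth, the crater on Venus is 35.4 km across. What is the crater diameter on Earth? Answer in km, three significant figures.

The impactor-only factors (d, v, ρ_i) cancel in the ratio, leaving D_Earth/D_Venus = (g_Earth/g_Venus)^-0.18 · (ρ_t,Venus/ρ_t,Earth)^0.29.
(9.81/8.87)^-0.18 = 1.106^-0.18 = 0.9820
(2900/2700)^0.29 = 1.074^0.29 = 1.021
Ratio = 0.9820 × 1.021 = 1.003
D_Earth = 1.003 × 35.4 km = 35.5 km

D ≈ 35.5 km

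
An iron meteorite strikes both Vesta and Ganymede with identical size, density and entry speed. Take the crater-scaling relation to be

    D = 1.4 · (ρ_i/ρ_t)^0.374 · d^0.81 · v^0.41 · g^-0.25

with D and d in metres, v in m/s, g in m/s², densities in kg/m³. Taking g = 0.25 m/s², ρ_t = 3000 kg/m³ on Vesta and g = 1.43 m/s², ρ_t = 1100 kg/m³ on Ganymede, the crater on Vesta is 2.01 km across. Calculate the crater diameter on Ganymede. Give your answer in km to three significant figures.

D ≈ 1.89 km

The impactor-only factors (d, v, ρ_i) cancel in the ratio, leaving D_Ganymede/D_Vesta = (g_Ganymede/g_Vesta)^-0.25 · (ρ_t,Vesta/ρ_t,Ganymede)^0.374.
(1.43/0.25)^-0.25 = 5.720^-0.25 = 0.6466
(3000/1100)^0.374 = 2.727^0.374 = 1.455
Ratio = 0.6466 × 1.455 = 0.9408
D_Ganymede = 0.9408 × 2.01 km = 1.89 km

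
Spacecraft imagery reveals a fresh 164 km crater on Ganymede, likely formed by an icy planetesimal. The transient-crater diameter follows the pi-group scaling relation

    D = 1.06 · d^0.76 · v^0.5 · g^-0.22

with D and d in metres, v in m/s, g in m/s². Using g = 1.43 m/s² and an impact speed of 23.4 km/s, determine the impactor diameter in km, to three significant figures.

Rearranging for d: d = [D / (1.06 · 23400^0.5 · 1.43^-0.22)]^(1/0.76).
D = 164000 m.
23400^0.5 = 153.0
1.43^-0.22 = 0.9243
Denominator = 1.06 × 153.0 × 0.9243 = 149.9
D / 149.9 = 164000 / 149.9 = 1094
d = 1094^(1/0.76) = 1094^1.3158 = 9971 m

d ≈ 9.97 km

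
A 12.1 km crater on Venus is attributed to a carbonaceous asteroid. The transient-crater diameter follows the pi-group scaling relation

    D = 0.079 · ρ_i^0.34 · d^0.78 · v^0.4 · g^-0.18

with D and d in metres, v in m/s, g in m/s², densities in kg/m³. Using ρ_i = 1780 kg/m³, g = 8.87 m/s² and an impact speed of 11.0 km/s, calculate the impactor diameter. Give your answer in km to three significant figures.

d ≈ 2.38 km

Rearranging for d: d = [D / (0.079 · 1780^0.34 · 11000^0.4 · 8.87^-0.18)]^(1/0.78).
D = 12100 m.
1780^0.34 = 12.74
11000^0.4 = 41.36
8.87^-0.18 = 0.6751
Denominator = 0.079 × 12.74 × 41.36 × 0.6751 = 28.10
D / 28.10 = 12100 / 28.10 = 430.6
d = 430.6^(1/0.78) = 430.6^1.2821 = 2383 m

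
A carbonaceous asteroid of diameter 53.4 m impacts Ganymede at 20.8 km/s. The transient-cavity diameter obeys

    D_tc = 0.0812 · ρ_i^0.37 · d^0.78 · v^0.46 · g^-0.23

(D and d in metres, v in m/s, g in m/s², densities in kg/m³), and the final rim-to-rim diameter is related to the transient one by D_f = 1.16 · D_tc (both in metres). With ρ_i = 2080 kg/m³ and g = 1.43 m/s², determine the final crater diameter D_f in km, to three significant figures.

D_f ≈ 3.16 km

v = 20800 m/s.
ρ_i^0.37 = 2080^0.37 = 16.89
d^0.78 = 53.4^0.78 = 22.26
v^0.46 = 20800^0.46 = 96.90
g^-0.23 = 1.43^-0.23 = 0.9210
D_tc = 0.0812 × 16.89 × 22.26 × 96.90 × 0.9210 = 2725 m
D_f = 1.16 × 2725 = 3161 m
     = 3.161 km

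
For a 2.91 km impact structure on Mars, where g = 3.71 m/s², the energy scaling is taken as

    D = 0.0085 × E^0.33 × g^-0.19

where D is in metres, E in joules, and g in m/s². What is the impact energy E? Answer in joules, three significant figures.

Rearranging: E = [D / (0.0085 · g^-0.19)]^(1/0.33).
D = 2910 m.
g^-0.19 = 3.71^-0.19 = 0.7795
D / (0.0085 × 0.7795) = 2910 / (6.626 × 10^-3) = 4.392 × 10^5
E = (4.392 × 10^5)^3.0303 = 1.256 × 10^17 J

E ≈ 1.26 × 10^17 J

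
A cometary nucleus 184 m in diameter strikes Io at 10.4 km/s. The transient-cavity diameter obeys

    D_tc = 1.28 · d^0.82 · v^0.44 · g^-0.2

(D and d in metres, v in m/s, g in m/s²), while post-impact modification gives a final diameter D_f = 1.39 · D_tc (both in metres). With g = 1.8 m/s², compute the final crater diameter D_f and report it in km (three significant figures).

D_f ≈ 6.67 km

v = 10400 m/s.
d^0.82 = 184^0.82 = 71.97
v^0.44 = 10400^0.44 = 58.55
g^-0.2 = 1.8^-0.2 = 0.8891
D_tc = 1.28 × 71.97 × 58.55 × 0.8891 = 4796 m
D_f = 1.39 × 4796 = 6666 m
     = 6.666 km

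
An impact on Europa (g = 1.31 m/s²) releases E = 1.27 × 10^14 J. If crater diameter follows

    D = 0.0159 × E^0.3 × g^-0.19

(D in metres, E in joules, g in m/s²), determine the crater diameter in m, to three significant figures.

D ≈ 257 m

E^0.3 = (1.27 × 10^14)^0.3 = 1.703 × 10^4
g^-0.19 = 1.31^-0.19 = 0.9500
D = 0.0159 × 1.703 × 10^4 × 0.9500 = 257.2 m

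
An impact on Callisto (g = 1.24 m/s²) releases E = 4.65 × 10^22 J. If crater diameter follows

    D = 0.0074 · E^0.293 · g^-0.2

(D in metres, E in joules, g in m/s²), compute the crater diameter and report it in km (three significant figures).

E^0.293 = (4.65 × 10^22)^0.293 = 4.381 × 10^6
g^-0.2 = 1.24^-0.2 = 0.9579
D = 0.0074 × 4.381 × 10^6 × 0.9579 = 31055 m
   = 31.05 km

D ≈ 31.1 km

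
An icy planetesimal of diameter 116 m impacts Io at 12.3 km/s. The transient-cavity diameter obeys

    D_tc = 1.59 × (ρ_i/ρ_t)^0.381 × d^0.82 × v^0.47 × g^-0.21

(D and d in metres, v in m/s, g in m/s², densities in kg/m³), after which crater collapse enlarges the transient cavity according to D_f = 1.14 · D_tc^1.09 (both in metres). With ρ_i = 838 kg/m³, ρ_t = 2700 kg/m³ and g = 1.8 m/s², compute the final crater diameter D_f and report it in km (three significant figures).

v = 12300 m/s.
(ρ_i/ρ_t)^0.381 = (838/2700)^0.381 = 0.6403
d^0.82 = 116^0.82 = 49.30
v^0.47 = 12300^0.47 = 83.61
g^-0.21 = 1.8^-0.21 = 0.8839
D_tc = 1.59 × 0.6403 × 49.30 × 83.61 × 0.8839 = 3709 m
D_f = 1.14 × (3709)^1.09 = 8859 m
     = 8.859 km

D_f ≈ 8.86 km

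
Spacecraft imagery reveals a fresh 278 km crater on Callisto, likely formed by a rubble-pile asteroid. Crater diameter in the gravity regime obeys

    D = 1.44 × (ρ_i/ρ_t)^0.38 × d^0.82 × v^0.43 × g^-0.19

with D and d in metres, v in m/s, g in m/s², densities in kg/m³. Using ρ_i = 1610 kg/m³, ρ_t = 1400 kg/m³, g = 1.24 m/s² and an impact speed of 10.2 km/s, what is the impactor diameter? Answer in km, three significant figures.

Rearranging for d: d = [D / (1.44 · (1610/1400)^0.38 · 10200^0.43 · 1.24^-0.19)]^(1/0.82).
D = 278000 m.
(1610/1400)^0.38 = 1.055
10200^0.43 = 52.93
1.24^-0.19 = 0.9600
Denominator = 1.44 × 1.055 × 52.93 × 0.9600 = 77.19
D / 77.19 = 278000 / 77.19 = 3602
d = 3602^(1/0.82) = 3602^1.2195 = 21737 m

d ≈ 21.7 km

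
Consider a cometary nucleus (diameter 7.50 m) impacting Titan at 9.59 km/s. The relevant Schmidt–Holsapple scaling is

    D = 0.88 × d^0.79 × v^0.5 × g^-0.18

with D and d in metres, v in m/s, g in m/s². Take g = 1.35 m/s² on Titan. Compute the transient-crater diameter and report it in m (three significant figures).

In SI units: v = 9590 m/s.
d^0.79 = 7.5^0.79 = 4.912
v^0.5 = 9590^0.5 = 97.93
g^-0.18 = 1.35^-0.18 = 0.9474
D = 0.88 × 4.912 × 97.93 × 0.9474 = 401.0 m

D ≈ 401 m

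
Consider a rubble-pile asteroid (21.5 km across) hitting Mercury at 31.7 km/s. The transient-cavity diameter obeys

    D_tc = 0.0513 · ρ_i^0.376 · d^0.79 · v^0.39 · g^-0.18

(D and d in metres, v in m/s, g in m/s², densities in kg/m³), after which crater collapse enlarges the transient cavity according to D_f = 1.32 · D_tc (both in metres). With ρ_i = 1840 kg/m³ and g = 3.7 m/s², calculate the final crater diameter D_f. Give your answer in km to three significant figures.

D_f ≈ 136 km

In SI: d = 21500 m, v = 31700 m/s.
ρ_i^0.376 = 1840^0.376 = 16.89
d^0.79 = 21500^0.79 = 2646
v^0.39 = 31700^0.39 = 56.94
g^-0.18 = 3.7^-0.18 = 0.7902
D_tc = 0.0513 × 16.89 × 2646 × 56.94 × 0.7902 = 1.032 × 10^5 m
D_f = 1.32 × 1.032 × 10^5 = 1.362 × 10^5 m
     = 136.2 km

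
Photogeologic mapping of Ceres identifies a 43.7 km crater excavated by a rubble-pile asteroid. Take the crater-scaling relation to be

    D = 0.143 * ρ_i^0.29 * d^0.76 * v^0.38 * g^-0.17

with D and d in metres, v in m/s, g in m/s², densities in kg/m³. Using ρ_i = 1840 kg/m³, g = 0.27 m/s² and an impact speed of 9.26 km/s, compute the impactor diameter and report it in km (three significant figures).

d ≈ 7.26 km

Rearranging for d: d = [D / (0.143 · 1840^0.29 · 9260^0.38 · 0.27^-0.17)]^(1/0.76).
D = 43700 m.
1840^0.29 = 8.847
9260^0.38 = 32.16
0.27^-0.17 = 1.249
Denominator = 0.143 × 8.847 × 32.16 × 1.249 = 50.82
D / 50.82 = 43700 / 50.82 = 859.9
d = 859.9^(1/0.76) = 859.9^1.3158 = 7264 m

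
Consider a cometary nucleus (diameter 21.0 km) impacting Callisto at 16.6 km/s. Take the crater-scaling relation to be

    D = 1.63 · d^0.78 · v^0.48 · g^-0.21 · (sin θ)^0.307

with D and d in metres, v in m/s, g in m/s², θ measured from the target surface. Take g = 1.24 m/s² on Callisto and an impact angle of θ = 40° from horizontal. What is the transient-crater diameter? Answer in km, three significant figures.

D ≈ 339 km

In SI units: d = 21000 m, v = 16600 m/s.
d^0.78 = 21000^0.78 = 2351
v^0.48 = 16600^0.48 = 106.1
g^-0.21 = 1.24^-0.21 = 0.9558
(sin 40°)^0.307 = 0.6428^0.307 = 0.8731
D = 1.63 × 2351 × 106.1 × 0.9558 × 0.8731 = 3.393 × 10^5 m
   = 339.3 km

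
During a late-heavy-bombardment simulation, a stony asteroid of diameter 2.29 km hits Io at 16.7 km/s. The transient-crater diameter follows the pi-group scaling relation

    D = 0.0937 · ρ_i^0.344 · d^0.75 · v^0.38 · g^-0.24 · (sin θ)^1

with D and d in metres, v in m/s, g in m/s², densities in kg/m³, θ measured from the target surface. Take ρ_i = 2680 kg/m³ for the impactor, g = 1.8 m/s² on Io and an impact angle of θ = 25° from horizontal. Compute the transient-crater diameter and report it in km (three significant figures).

In SI units: d = 2290 m, v = 16700 m/s.
ρ_i^0.344 = 2680^0.344 = 15.11
d^0.75 = 2290^0.75 = 331.0
v^0.38 = 16700^0.38 = 40.24
g^-0.24 = 1.8^-0.24 = 0.8684
(sin 25°)^1 = 0.4226^1 = 0.4226
D = 0.0937 × 15.11 × 331.0 × 40.24 × 0.8684 × 0.4226 = 6921 m
   = 6.921 km

D ≈ 6.92 km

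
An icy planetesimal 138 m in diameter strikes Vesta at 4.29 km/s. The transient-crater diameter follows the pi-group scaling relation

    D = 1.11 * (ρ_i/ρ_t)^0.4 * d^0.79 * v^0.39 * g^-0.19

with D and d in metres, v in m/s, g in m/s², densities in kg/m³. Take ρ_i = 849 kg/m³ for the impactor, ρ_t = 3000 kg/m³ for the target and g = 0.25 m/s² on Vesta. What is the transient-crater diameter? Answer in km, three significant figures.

D ≈ 1.12 km

In SI units: v = 4290 m/s.
(ρ_i/ρ_t)^0.4 = (849/3000)^0.4 = 0.6036
d^0.79 = 138^0.79 = 49.03
v^0.39 = 4290^0.39 = 26.10
g^-0.19 = 0.25^-0.19 = 1.301
D = 1.11 × 0.6036 × 49.03 × 26.10 × 1.301 = 1115 m
   = 1.115 km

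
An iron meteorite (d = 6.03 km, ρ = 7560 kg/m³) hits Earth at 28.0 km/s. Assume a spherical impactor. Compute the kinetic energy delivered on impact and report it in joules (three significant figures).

d = 6030 m; v = 28000 m/s.
Mass m = (π/6) ρ d³ = (π/6) × 7560 × (6030)³ = 8.679 × 10^14 kg
E = ½ m v² = 0.5 × 8.679 × 10^14 × (28000)² = 3.402 × 10^23 J

E ≈ 3.40 × 10^23 J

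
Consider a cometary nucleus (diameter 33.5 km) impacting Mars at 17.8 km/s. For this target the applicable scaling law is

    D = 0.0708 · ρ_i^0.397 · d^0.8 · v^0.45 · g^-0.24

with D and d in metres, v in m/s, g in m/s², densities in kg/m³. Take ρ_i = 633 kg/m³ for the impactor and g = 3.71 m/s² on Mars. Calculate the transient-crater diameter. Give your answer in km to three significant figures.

In SI units: d = 33500 m, v = 17800 m/s.
ρ_i^0.397 = 633^0.397 = 12.95
d^0.8 = 33500^0.8 = 4169
v^0.45 = 17800^0.45 = 81.79
g^-0.24 = 3.71^-0.24 = 0.7300
D = 0.0708 × 12.95 × 4169 × 81.79 × 0.7300 = 2.282 × 10^5 m
   = 228.2 km

D ≈ 228 km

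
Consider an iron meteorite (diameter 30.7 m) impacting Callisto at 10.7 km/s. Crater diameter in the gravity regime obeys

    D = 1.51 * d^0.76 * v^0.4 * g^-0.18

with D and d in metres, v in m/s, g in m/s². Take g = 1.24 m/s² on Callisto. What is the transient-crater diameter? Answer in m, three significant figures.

In SI units: v = 10700 m/s.
d^0.76 = 30.7^0.76 = 13.50
v^0.4 = 10700^0.4 = 40.90
g^-0.18 = 1.24^-0.18 = 0.9620
D = 1.51 × 13.50 × 40.90 × 0.9620 = 802.1 m

D ≈ 802 m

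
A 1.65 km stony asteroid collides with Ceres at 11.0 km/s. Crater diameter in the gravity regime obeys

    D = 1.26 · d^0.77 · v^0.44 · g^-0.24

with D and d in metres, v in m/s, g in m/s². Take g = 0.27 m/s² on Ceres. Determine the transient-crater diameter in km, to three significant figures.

D ≈ 31.1 km

In SI units: d = 1650 m, v = 11000 m/s.
d^0.77 = 1650^0.77 = 300.2
v^0.44 = 11000^0.44 = 60.01
g^-0.24 = 0.27^-0.24 = 1.369
D = 1.26 × 300.2 × 60.01 × 1.369 = 31075 m
   = 31.07 km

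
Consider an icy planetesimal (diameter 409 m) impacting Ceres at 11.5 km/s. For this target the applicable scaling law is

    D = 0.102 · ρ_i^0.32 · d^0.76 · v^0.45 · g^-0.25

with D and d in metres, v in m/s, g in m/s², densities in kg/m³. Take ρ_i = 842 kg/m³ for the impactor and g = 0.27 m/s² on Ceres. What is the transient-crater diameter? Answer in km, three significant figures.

In SI units: v = 11500 m/s.
ρ_i^0.32 = 842^0.32 = 8.632
d^0.76 = 409^0.76 = 96.59
v^0.45 = 11500^0.45 = 67.19
g^-0.25 = 0.27^-0.25 = 1.387
D = 0.102 × 8.632 × 96.59 × 67.19 × 1.387 = 7925 m
   = 7.925 km

D ≈ 7.93 km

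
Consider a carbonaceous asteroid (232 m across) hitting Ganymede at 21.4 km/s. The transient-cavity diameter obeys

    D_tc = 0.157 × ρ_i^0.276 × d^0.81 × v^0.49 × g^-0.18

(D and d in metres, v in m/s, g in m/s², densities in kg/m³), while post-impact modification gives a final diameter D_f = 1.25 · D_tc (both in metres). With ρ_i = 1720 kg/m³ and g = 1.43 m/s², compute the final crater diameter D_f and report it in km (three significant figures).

D_f ≈ 15.7 km

v = 21400 m/s.
ρ_i^0.276 = 1720^0.276 = 7.816
d^0.81 = 232^0.81 = 82.42
v^0.49 = 21400^0.49 = 132.4
g^-0.18 = 1.43^-0.18 = 0.9376
D_tc = 0.157 × 7.816 × 82.42 × 132.4 × 0.9376 = 12560 m
D_f = 1.25 × 12560 = 15700 m
     = 15.70 km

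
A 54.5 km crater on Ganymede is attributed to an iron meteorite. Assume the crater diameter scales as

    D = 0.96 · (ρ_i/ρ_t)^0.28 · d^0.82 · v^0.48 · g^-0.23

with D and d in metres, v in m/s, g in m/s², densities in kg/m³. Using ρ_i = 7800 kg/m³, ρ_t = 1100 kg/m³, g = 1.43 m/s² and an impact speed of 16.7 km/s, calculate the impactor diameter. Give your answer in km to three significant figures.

Rearranging for d: d = [D / (0.96 · (7800/1100)^0.28 · 16700^0.48 · 1.43^-0.23)]^(1/0.82).
D = 54500 m.
(7800/1100)^0.28 = 1.731
16700^0.48 = 106.4
1.43^-0.23 = 0.9210
Denominator = 0.96 × 1.731 × 106.4 × 0.9210 = 162.8
D / 162.8 = 54500 / 162.8 = 334.8
d = 334.8^(1/0.82) = 334.8^1.2195 = 1199 m

d ≈ 1.20 km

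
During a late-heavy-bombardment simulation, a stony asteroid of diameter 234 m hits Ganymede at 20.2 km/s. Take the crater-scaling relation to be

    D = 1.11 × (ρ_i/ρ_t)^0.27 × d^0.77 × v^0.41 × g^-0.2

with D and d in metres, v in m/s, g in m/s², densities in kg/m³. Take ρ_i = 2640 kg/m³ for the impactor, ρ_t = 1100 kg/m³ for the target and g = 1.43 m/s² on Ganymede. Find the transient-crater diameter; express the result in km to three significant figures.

D ≈ 5.09 km

In SI units: v = 20200 m/s.
(ρ_i/ρ_t)^0.27 = (2640/1100)^0.27 = 1.267
d^0.77 = 234^0.77 = 66.73
v^0.41 = 20200^0.41 = 58.24
g^-0.2 = 1.43^-0.2 = 0.9310
D = 1.11 × 1.267 × 66.73 × 58.24 × 0.9310 = 5089 m
   = 5.089 km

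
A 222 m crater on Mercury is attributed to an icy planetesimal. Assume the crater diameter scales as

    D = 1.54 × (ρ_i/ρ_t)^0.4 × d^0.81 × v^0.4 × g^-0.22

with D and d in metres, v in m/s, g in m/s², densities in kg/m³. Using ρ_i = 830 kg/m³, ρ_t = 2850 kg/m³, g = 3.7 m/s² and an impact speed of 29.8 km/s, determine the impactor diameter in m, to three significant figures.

Rearranging for d: d = [D / (1.54 · (830/2850)^0.4 · 29800^0.4 · 3.7^-0.22)]^(1/0.81).
(830/2850)^0.4 = 0.6105
29800^0.4 = 61.62
3.7^-0.22 = 0.7499
Denominator = 1.54 × 0.6105 × 61.62 × 0.7499 = 43.44
D / 43.44 = 222 / 43.44 = 5.110
d = 5.110^(1/0.81) = 5.110^1.2346 = 7.492 m

d ≈ 7.49 m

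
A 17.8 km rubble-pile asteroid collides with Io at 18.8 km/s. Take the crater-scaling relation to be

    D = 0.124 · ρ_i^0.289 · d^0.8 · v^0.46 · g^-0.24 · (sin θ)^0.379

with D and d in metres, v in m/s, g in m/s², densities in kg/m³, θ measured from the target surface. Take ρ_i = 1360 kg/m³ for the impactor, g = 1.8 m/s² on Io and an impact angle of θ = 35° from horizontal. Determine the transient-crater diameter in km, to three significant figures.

D ≈ 163 km

In SI units: d = 17800 m, v = 18800 m/s.
ρ_i^0.289 = 1360^0.289 = 8.046
d^0.8 = 17800^0.8 = 2514
v^0.46 = 18800^0.46 = 92.49
g^-0.24 = 1.8^-0.24 = 0.8684
(sin 35°)^0.379 = 0.5736^0.379 = 0.8101
D = 0.124 × 8.046 × 2514 × 92.49 × 0.8684 × 0.8101 = 1.632 × 10^5 m
   = 163.2 km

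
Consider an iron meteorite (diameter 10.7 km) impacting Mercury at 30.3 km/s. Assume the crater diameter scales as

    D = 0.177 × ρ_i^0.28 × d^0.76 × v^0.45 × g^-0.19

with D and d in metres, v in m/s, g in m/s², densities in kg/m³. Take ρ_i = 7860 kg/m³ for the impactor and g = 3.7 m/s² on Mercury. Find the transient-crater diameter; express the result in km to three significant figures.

In SI units: d = 10700 m, v = 30300 m/s.
ρ_i^0.28 = 7860^0.28 = 12.32
d^0.76 = 10700^0.76 = 1154
v^0.45 = 30300^0.45 = 103.9
g^-0.19 = 3.7^-0.19 = 0.7799
D = 0.177 × 12.32 × 1154 × 103.9 × 0.7799 = 2.039 × 10^5 m
   = 203.9 km

D ≈ 204 km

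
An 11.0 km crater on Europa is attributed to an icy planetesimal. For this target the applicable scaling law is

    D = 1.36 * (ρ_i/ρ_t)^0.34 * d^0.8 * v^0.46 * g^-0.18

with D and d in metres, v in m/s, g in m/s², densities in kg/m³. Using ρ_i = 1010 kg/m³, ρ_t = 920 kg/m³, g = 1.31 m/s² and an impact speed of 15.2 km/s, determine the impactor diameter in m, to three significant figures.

Rearranging for d: d = [D / (1.36 · (1010/920)^0.34 · 15200^0.46 · 1.31^-0.18)]^(1/0.8).
D = 11000 m.
(1010/920)^0.34 = 1.032
15200^0.46 = 83.88
1.31^-0.18 = 0.9526
Denominator = 1.36 × 1.032 × 83.88 × 0.9526 = 112.1
D / 112.1 = 11000 / 112.1 = 98.13
d = 98.13^(1/0.8) = 98.13^1.25 = 308.9 m

d ≈ 309 m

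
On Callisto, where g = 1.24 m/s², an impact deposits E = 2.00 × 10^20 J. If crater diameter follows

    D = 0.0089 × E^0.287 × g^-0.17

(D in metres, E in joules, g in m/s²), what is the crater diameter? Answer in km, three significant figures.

E^0.287 = (2.00 × 10^20)^0.287 = 6.705 × 10^5
g^-0.17 = 1.24^-0.17 = 0.9641
D = 0.0089 × 6.705 × 10^5 × 0.9641 = 5753 m
   = 5.753 km

D ≈ 5.75 km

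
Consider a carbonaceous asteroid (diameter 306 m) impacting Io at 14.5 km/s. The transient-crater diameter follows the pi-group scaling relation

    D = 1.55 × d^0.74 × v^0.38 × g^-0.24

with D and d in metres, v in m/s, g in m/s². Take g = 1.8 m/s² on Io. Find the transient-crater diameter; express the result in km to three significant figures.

In SI units: v = 14500 m/s.
d^0.74 = 306^0.74 = 69.09
v^0.38 = 14500^0.38 = 38.13
g^-0.24 = 1.8^-0.24 = 0.8684
D = 1.55 × 69.09 × 38.13 × 0.8684 = 3546 m
   = 3.546 km

D ≈ 3.55 km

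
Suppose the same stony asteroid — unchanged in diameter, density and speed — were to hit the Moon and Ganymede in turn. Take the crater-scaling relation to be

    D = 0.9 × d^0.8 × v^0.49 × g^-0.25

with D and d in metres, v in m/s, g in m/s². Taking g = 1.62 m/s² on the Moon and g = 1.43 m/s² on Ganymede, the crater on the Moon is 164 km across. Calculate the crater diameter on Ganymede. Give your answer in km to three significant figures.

All impactor-dependent factors cancel in the ratio, leaving D_Ganymede/D_Moon = (g_Ganymede/g_Moon)^-0.25.
(1.43/1.62)^-0.25 = 0.8827^-0.25 = 1.032
D_Ganymede = 1.032 × 164 km = 169 km

D ≈ 169 km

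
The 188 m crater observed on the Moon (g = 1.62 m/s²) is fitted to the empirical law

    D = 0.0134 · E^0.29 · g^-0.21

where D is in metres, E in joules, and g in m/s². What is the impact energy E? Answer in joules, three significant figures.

Rearranging: E = [D / (0.0134 · g^-0.21)]^(1/0.29).
g^-0.21 = 1.62^-0.21 = 0.9037
D / (0.0134 × 0.9037) = 188 / (0.01211) = 1.552 × 10^4
E = (1.552 × 10^4)^3.4483 = 2.828 × 10^14 J

E ≈ 2.83 × 10^14 J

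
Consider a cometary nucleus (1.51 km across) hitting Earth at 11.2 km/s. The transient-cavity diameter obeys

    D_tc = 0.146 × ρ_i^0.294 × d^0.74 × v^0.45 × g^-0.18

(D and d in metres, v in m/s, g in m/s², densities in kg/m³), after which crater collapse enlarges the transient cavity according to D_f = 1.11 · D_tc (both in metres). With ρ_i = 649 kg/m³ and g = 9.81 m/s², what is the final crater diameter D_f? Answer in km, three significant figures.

In SI: d = 1510 m, v = 11200 m/s.
ρ_i^0.294 = 649^0.294 = 6.711
d^0.74 = 1510^0.74 = 225.1
v^0.45 = 11200^0.45 = 66.40
g^-0.18 = 9.81^-0.18 = 0.6630
D_tc = 0.146 × 6.711 × 225.1 × 66.40 × 0.6630 = 9710 m
D_f = 1.11 × 9710 = 10778 m
     = 10.78 km

D_f ≈ 10.8 km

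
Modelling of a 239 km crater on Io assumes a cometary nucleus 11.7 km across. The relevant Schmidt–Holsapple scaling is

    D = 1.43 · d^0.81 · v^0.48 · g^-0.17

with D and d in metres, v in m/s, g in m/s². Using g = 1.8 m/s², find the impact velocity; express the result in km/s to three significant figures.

Rearranging for v: v = [D / (1.43 · 11700^0.81 · 1.8^-0.17)]^(1/0.48).
D = 239000 m.
11700^0.81 = 1973
1.8^-0.17 = 0.9049
Denominator = 1.43 × 1973 × 0.9049 = 2553
D / 2553 = 239000 / 2553 = 93.62
v = 93.62^(1/0.48) = 93.62^2.0833 = 12792 m/s

v ≈ 12.8 km/s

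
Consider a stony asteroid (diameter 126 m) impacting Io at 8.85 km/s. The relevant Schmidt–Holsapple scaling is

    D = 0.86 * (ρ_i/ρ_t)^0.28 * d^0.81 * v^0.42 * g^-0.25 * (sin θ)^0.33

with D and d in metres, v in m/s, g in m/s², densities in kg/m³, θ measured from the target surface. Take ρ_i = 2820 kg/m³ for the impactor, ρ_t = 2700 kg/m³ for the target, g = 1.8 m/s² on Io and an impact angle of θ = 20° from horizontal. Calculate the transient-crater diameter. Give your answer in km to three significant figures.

In SI units: v = 8850 m/s.
(ρ_i/ρ_t)^0.28 = (2820/2700)^0.28 = 1.012
d^0.81 = 126^0.81 = 50.27
v^0.42 = 8850^0.42 = 45.47
g^-0.25 = 1.8^-0.25 = 0.8633
(sin 20°)^0.33 = 0.3420^0.33 = 0.7018
D = 0.86 × 1.012 × 50.27 × 45.47 × 0.8633 × 0.7018 = 1205 m
   = 1.205 km

D ≈ 1.21 km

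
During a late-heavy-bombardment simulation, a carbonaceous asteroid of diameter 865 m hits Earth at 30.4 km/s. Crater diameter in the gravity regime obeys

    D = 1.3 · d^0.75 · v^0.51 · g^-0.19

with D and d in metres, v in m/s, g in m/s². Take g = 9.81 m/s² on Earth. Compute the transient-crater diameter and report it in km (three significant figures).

In SI units: v = 30400 m/s.
d^0.75 = 865^0.75 = 159.5
v^0.51 = 30400^0.51 = 193.3
g^-0.19 = 9.81^-0.19 = 0.6480
D = 1.3 × 159.5 × 193.3 × 0.6480 = 25972 m
   = 25.97 km

D ≈ 26.0 km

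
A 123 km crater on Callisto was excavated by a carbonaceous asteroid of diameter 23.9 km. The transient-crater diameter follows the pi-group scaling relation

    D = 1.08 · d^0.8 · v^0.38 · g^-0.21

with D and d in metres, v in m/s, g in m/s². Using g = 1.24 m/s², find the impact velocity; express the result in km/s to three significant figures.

Rearranging for v: v = [D / (1.08 · 23900^0.8 · 1.24^-0.21)]^(1/0.38).
D = 123000 m.
23900^0.8 = 3182
1.24^-0.21 = 0.9558
Denominator = 1.08 × 3182 × 0.9558 = 3285
D / 3285 = 123000 / 3285 = 37.44
v = 37.44^(1/0.38) = 37.44^2.6316 = 13816 m/s

v ≈ 13.8 km/s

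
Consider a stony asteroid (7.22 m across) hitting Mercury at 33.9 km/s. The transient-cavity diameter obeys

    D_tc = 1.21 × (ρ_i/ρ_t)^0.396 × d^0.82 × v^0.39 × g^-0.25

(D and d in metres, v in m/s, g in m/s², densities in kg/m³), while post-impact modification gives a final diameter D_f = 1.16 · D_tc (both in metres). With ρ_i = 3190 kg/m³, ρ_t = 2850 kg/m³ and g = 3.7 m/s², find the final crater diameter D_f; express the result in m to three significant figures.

D_f ≈ 313 m

v = 33900 m/s.
(ρ_i/ρ_t)^0.396 = (3190/2850)^0.396 = 1.046
d^0.82 = 7.22^0.82 = 5.058
v^0.39 = 33900^0.39 = 58.45
g^-0.25 = 3.7^-0.25 = 0.7210
D_tc = 1.21 × 1.046 × 5.058 × 58.45 × 0.7210 = 269.8 m
D_f = 1.16 × 269.8 = 313.0 m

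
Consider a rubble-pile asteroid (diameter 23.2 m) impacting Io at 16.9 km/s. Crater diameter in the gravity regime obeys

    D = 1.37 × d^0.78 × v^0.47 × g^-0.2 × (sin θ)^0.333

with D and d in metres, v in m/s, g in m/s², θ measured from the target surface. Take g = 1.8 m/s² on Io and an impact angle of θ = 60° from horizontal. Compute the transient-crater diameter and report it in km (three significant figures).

D ≈ 1.31 km

In SI units: v = 16900 m/s.
d^0.78 = 23.2^0.78 = 11.62
v^0.47 = 16900^0.47 = 97.07
g^-0.2 = 1.8^-0.2 = 0.8891
(sin 60°)^0.333 = 0.8660^0.333 = 0.9532
D = 1.37 × 11.62 × 97.07 × 0.8891 × 0.9532 = 1310 m
   = 1.310 km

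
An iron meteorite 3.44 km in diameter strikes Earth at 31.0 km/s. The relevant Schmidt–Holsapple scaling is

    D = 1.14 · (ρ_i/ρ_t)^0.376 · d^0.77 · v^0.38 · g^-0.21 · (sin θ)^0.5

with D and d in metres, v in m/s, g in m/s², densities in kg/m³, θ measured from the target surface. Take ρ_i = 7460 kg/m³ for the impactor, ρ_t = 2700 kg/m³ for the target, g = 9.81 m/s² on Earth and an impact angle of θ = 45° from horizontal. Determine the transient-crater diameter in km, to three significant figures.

In SI units: d = 3440 m, v = 31000 m/s.
(ρ_i/ρ_t)^0.376 = (7460/2700)^0.376 = 1.465
d^0.77 = 3440^0.77 = 528.6
v^0.38 = 31000^0.38 = 50.90
g^-0.21 = 9.81^-0.21 = 0.6191
(sin 45°)^0.5 = 0.7071^0.5 = 0.8409
D = 1.14 × 1.465 × 528.6 × 50.90 × 0.6191 × 0.8409 = 23393 m
   = 23.39 km

D ≈ 23.4 km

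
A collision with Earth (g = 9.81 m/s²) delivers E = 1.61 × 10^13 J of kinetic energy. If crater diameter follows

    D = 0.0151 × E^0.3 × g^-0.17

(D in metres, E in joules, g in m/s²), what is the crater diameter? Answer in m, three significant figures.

E^0.3 = (1.61 × 10^13)^0.3 = 9.163 × 10^3
g^-0.17 = 9.81^-0.17 = 0.6783
D = 0.0151 × 9.163 × 10^3 × 0.6783 = 93.85 m

D ≈ 93.9 m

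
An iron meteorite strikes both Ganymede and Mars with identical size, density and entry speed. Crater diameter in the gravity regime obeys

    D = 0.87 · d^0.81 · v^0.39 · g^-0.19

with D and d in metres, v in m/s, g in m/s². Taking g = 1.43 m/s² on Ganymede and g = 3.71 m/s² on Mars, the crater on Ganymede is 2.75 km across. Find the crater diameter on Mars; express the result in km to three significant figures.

D ≈ 2.29 km

All impactor-dependent factors cancel in the ratio, leaving D_Mars/D_Ganymede = (g_Mars/g_Ganymede)^-0.19.
(3.71/1.43)^-0.19 = 2.594^-0.19 = 0.8343
D_Mars = 0.8343 × 2.75 km = 2.29 km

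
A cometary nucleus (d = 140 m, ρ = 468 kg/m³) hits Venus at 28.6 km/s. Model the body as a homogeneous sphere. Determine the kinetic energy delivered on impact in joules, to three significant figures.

v = 28600 m/s.
Mass m = (π/6) ρ d³ = (π/6) × 468 × (140)³ = 6.724 × 10^8 kg
E = ½ m v² = 0.5 × 6.724 × 10^8 × (28600)² = 2.750 × 10^17 J

E ≈ 2.75 × 10^17 J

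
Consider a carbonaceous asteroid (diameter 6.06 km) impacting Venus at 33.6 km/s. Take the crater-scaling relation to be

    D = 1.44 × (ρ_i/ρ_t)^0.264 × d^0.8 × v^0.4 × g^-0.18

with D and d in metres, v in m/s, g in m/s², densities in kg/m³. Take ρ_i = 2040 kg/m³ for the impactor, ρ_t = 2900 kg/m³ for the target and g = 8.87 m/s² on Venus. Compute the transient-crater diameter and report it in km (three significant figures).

In SI units: d = 6060 m, v = 33600 m/s.
(ρ_i/ρ_t)^0.264 = (2040/2900)^0.264 = 0.9113
d^0.8 = 6060^0.8 = 1062
v^0.4 = 33600^0.4 = 64.65
g^-0.18 = 8.87^-0.18 = 0.6751
D = 1.44 × 0.9113 × 1062 × 64.65 × 0.6751 = 60825 m
   = 60.83 km

D ≈ 60.8 km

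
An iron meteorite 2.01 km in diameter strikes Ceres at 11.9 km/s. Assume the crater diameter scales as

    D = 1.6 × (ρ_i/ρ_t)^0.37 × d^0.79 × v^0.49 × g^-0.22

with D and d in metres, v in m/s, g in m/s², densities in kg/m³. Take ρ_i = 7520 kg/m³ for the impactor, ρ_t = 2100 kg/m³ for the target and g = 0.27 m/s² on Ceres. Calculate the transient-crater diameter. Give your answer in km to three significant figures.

D ≈ 138 km

In SI units: d = 2010 m, v = 11900 m/s.
(ρ_i/ρ_t)^0.37 = (7520/2100)^0.37 = 1.603
d^0.79 = 2010^0.79 = 406.9
v^0.49 = 11900^0.49 = 99.32
g^-0.22 = 0.27^-0.22 = 1.334
D = 1.6 × 1.603 × 406.9 × 99.32 × 1.334 = 1.383 × 10^5 m
   = 138.3 km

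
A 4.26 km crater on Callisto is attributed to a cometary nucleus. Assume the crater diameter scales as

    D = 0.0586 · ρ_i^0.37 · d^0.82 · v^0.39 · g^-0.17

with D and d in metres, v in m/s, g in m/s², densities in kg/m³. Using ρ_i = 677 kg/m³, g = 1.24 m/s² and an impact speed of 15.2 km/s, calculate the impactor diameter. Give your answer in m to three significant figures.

d ≈ 481 m

Rearranging for d: d = [D / (0.0586 · 677^0.37 · 15200^0.39 · 1.24^-0.17)]^(1/0.82).
D = 4260 m.
677^0.37 = 11.15
15200^0.39 = 42.75
1.24^-0.17 = 0.9641
Denominator = 0.0586 × 11.15 × 42.75 × 0.9641 = 26.93
D / 26.93 = 4260 / 26.93 = 158.2
d = 158.2^(1/0.82) = 158.2^1.2195 = 480.8 m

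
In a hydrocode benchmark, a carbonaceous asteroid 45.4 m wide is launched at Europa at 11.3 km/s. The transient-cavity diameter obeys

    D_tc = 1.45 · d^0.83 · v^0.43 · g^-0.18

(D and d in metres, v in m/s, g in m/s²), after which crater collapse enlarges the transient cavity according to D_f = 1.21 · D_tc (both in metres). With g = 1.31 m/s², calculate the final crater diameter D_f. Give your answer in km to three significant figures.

v = 11300 m/s.
d^0.83 = 45.4^0.83 = 23.73
v^0.43 = 11300^0.43 = 55.31
g^-0.18 = 1.31^-0.18 = 0.9526
D_tc = 1.45 × 23.73 × 55.31 × 0.9526 = 1813 m
D_f = 1.21 × 1813 = 2194 m
     = 2.194 km

D_f ≈ 2.19 km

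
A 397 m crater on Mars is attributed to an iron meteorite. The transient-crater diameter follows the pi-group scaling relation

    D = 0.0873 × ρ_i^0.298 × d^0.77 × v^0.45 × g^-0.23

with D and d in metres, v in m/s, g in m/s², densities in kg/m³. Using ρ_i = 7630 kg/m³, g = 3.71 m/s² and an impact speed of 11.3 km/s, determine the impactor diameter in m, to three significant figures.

Rearranging for d: d = [D / (0.0873 · 7630^0.298 · 11300^0.45 · 3.71^-0.23)]^(1/0.77).
7630^0.298 = 14.35
11300^0.45 = 66.66
3.71^-0.23 = 0.7397
Denominator = 0.0873 × 14.35 × 66.66 × 0.7397 = 61.77
D / 61.77 = 397 / 61.77 = 6.427
d = 6.427^(1/0.77) = 6.427^1.2987 = 11.20 m

d ≈ 11.2 m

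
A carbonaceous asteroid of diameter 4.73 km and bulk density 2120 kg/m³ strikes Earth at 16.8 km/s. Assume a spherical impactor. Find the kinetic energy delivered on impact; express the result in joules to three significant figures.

E ≈ 1.66 × 10^22 J

d = 4730 m; v = 16800 m/s.
Mass m = (π/6) ρ d³ = (π/6) × 2120 × (4730)³ = 1.175 × 10^14 kg
E = ½ m v² = 0.5 × 1.175 × 10^14 × (16800)² = 1.658 × 10^22 J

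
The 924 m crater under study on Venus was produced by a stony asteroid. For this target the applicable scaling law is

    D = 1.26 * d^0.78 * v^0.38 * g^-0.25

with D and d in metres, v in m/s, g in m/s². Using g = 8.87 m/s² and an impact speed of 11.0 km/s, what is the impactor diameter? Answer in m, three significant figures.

d ≈ 102 m

Rearranging for d: d = [D / (1.26 · 11000^0.38 · 8.87^-0.25)]^(1/0.78).
11000^0.38 = 34.33
8.87^-0.25 = 0.5795
Denominator = 1.26 × 34.33 × 0.5795 = 25.07
D / 25.07 = 924 / 25.07 = 36.86
d = 36.86^(1/0.78) = 36.86^1.2821 = 102.0 m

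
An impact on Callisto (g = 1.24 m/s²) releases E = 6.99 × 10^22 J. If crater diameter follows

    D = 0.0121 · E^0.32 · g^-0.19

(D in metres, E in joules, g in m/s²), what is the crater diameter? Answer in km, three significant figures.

D ≈ 237 km

E^0.32 = (6.99 × 10^22)^0.32 = 2.043 × 10^7
g^-0.19 = 1.24^-0.19 = 0.9600
D = 0.0121 × 2.043 × 10^7 × 0.9600 = 2.373 × 10^5 m
   = 237.3 km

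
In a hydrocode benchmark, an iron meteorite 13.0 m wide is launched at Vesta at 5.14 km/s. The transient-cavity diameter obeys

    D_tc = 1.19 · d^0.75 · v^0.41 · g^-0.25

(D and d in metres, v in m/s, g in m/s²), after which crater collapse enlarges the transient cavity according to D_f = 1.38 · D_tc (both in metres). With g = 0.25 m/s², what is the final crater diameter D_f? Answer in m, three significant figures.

D_f ≈ 528 m

v = 5140 m/s.
d^0.75 = 13^0.75 = 6.846
v^0.41 = 5140^0.41 = 33.23
g^-0.25 = 0.25^-0.25 = 1.414
D_tc = 1.19 × 6.846 × 33.23 × 1.414 = 382.8 m
D_f = 1.38 × 382.8 = 528.3 m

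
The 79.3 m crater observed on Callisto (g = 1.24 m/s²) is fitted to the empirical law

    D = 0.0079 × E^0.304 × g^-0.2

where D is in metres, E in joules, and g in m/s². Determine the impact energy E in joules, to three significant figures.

E ≈ 1.68 × 10^13 J

Rearranging: E = [D / (0.0079 · g^-0.2)]^(1/0.304).
g^-0.2 = 1.24^-0.2 = 0.9579
D / (0.0079 × 0.9579) = 79.3 / (7.567 × 10^-3) = 1.048 × 10^4
E = (1.048 × 10^4)^3.2895 = 1.679 × 10^13 J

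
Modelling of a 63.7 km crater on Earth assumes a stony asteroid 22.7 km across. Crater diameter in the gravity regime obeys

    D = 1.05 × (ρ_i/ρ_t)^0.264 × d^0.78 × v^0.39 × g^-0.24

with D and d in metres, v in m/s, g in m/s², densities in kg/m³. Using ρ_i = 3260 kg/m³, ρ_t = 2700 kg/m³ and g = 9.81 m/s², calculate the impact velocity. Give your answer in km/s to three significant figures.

v ≈ 12.8 km/s

Rearranging for v: v = [D / (1.05 · (3260/2700)^0.264 · 22700^0.78 · 9.81^-0.24)]^(1/0.39).
D = 63700 m.
(3260/2700)^0.264 = 1.051
22700^0.78 = 2499
9.81^-0.24 = 0.5781
Denominator = 1.05 × 1.051 × 2499 × 0.5781 = 1594
D / 1594 = 63700 / 1594 = 39.96
v = 39.96^(1/0.39) = 39.96^2.5641 = 12786 m/s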